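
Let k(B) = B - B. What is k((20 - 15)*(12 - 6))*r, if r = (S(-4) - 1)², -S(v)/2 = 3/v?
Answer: 0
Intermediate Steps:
S(v) = -6/v
k(B) = 0
r = ¼ (r = (-6/(-4) - 1)² = (-6*(-¼) - 1)² = (3/2 - 1)² = (½)² = ¼ ≈ 0.25000)
k((20 - 15)*(12 - 6))*r = 0*(¼) = 0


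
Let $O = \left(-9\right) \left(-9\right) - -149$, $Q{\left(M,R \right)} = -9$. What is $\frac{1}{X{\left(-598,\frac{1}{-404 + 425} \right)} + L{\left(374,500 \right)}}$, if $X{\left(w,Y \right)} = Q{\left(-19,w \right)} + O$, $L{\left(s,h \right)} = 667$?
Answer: $\frac{1}{888} \approx 0.0011261$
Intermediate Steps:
$O = 230$ ($O = 81 + 149 = 230$)
$X{\left(w,Y \right)} = 221$ ($X{\left(w,Y \right)} = -9 + 230 = 221$)
$\frac{1}{X{\left(-598,\frac{1}{-404 + 425} \right)} + L{\left(374,500 \right)}} = \frac{1}{221 + 667} = \frac{1}{888}$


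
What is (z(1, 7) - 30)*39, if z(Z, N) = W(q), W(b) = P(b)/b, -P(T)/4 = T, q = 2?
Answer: -1326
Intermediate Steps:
P(T) = -4*T
W(b) = -4 (W(b) = (-4*b)/b = -4)
z(Z, N) = -4
(z(1, 7) - 30)*39 = (-4 - 30)*39 = -34*39 = -1326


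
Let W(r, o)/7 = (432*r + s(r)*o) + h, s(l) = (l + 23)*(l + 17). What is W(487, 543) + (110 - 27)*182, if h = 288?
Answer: 978498850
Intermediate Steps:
s(l) = (17 + l)*(23 + l) (s(l) = (23 + l)*(17 + l) = (17 + l)*(23 + l))
W(r, o) = 2016 + 3024*r + 7*o*(391 + r² + 40*r) (W(r, o) = 7*((432*r + (391 + r² + 40*r)*o) + 288) = 7*((432*r + o*(391 + r² + 40*r)) + 288) = 7*(288 + 432*r + o*(391 + r² + 40*r)) = 2016 + 3024*r + 7*o*(391 + r² + 40*r))
W(487, 543) + (110 - 27)*182 = (2016 + 3024*487 + 7*543*(391 + 487² + 40*487)) + (110 - 27)*182 = (2016 + 1472688 + 7*543*(391 + 237169 + 19480)) + 83*182 = (2016 + 1472688 + 7*543*257040) + 15106 = (2016 + 1472688 + 977009040) + 15106 = 978483744 + 15106 = 978498850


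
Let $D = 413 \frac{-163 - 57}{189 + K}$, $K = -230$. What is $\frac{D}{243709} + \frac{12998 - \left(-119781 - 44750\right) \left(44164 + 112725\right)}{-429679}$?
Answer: $- \frac{257926407697986993}{4293382215851} \approx -60075.0$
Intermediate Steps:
$D = \frac{90860}{41}$ ($D = 413 \frac{-163 - 57}{189 - 230} = 413 \left(- \frac{220}{-41}\right) = 413 \left(\left(-220\right) \left(- \frac{1}{41}\right)\right) = 413 \cdot \frac{220}{41} = \frac{90860}{41} \approx 2216.1$)
$\frac{D}{243709} + \frac{12998 - \left(-119781 - 44750\right) \left(44164 + 112725\right)}{-429679} = \frac{90860}{41 \cdot 243709} + \frac{12998 - \left(-119781 - 44750\right) \left(44164 + 112725\right)}{-429679} = \frac{90860}{41} \cdot \frac{1}{243709} + \left(12998 - \left(-164531\right) 156889\right) \left(- \frac{1}{429679}\right) = \frac{90860}{9992069} + \left(12998 - -25813104059\right) \left(- \frac{1}{429679}\right) = \frac{90860}{9992069} + \left(12998 + 25813104059\right) \left(- \frac{1}{429679}\right) = \frac{90860}{9992069} + 25813117057 \left(- \frac{1}{429679}\right) = \frac{90860}{9992069} - \frac{25813117057}{429679} = - \frac{257926407697986993}{4293382215851}$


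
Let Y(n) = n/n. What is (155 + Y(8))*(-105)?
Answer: -16380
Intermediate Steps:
Y(n) = 1
(155 + Y(8))*(-105) = (155 + 1)*(-105) = 156*(-105) = -16380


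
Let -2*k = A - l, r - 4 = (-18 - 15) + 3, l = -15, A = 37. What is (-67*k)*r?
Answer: -45292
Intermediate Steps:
r = -26 (r = 4 + ((-18 - 15) + 3) = 4 + (-33 + 3) = 4 - 30 = -26)
k = -26 (k = -(37 - 1*(-15))/2 = -(37 + 15)/2 = -½*52 = -26)
(-67*k)*r = -67*(-26)*(-26) = 1742*(-26) = -45292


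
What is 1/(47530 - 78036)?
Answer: -1/30506 ≈ -3.2780e-5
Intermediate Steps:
1/(47530 - 78036) = 1/(-30506) = -1/30506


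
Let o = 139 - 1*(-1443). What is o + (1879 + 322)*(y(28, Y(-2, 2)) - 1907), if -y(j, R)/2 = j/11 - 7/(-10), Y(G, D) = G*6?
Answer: -231550632/55 ≈ -4.2100e+6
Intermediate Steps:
Y(G, D) = 6*G
y(j, R) = -7/5 - 2*j/11 (y(j, R) = -2*(j/11 - 7/(-10)) = -2*(j*(1/11) - 7*(-⅒)) = -2*(j/11 + 7/10) = -2*(7/10 + j/11) = -7/5 - 2*j/11)
o = 1582 (o = 139 + 1443 = 1582)
o + (1879 + 322)*(y(28, Y(-2, 2)) - 1907) = 1582 + (1879 + 322)*((-7/5 - 2/11*28) - 1907) = 1582 + 2201*((-7/5 - 56/11) - 1907) = 1582 + 2201*(-357/55 - 1907) = 1582 + 2201*(-105242/55) = 1582 - 231637642/55 = -231550632/55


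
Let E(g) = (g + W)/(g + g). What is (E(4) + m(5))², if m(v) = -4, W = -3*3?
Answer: 1369/64 ≈ 21.391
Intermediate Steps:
W = -9
E(g) = (-9 + g)/(2*g) (E(g) = (g - 9)/(g + g) = (-9 + g)/((2*g)) = (-9 + g)*(1/(2*g)) = (-9 + g)/(2*g))
(E(4) + m(5))² = ((½)*(-9 + 4)/4 - 4)² = ((½)*(¼)*(-5) - 4)² = (-5/8 - 4)² = (-37/8)² = 1369/64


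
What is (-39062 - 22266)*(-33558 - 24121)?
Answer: 3537337712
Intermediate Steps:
(-39062 - 22266)*(-33558 - 24121) = -61328*(-57679) = 3537337712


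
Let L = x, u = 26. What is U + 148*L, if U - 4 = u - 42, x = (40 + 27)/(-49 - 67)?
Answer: -2827/29 ≈ -97.483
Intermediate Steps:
x = -67/116 (x = 67/(-116) = 67*(-1/116) = -67/116 ≈ -0.57759)
L = -67/116 ≈ -0.57759
U = -12 (U = 4 + (26 - 42) = 4 - 16 = -12)
U + 148*L = -12 + 148*(-67/116) = -12 - 2479/29 = -2827/29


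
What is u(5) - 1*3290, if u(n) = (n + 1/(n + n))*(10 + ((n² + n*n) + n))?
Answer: -5917/2 ≈ -2958.5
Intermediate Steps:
u(n) = (n + 1/(2*n))*(10 + n + 2*n²) (u(n) = (n + 1/(2*n))*(10 + ((n² + n²) + n)) = (n + 1/(2*n))*(10 + (2*n² + n)) = (n + 1/(2*n))*(10 + (n + 2*n²)) = (n + 1/(2*n))*(10 + n + 2*n²))
u(5) - 1*3290 = (½ + 5² + 2*5³ + 5/5 + 11*5) - 1*3290 = (½ + 25 + 2*125 + 5*(⅕) + 55) - 3290 = (½ + 25 + 250 + 1 + 55) - 3290 = 663/2 - 3290 = -5917/2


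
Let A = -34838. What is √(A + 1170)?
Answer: 2*I*√8417 ≈ 183.49*I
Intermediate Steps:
√(A + 1170) = √(-34838 + 1170) = √(-33668) = 2*I*√8417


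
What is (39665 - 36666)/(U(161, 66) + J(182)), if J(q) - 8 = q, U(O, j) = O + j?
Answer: 2999/417 ≈ 7.1918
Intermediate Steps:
J(q) = 8 + q
(39665 - 36666)/(U(161, 66) + J(182)) = (39665 - 36666)/((161 + 66) + (8 + 182)) = 2999/(227 + 190) = 2999/417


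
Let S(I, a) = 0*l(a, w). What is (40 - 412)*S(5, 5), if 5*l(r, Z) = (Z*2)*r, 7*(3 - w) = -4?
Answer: 0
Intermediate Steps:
w = 25/7 (w = 3 - ⅐*(-4) = 3 + 4/7 = 25/7 ≈ 3.5714)
l(r, Z) = 2*Z*r/5 (l(r, Z) = ((Z*2)*r)/5 = ((2*Z)*r)/5 = (2*Z*r)/5 = 2*Z*r/5)
S(I, a) = 0 (S(I, a) = 0*((⅖)*(25/7)*a) = 0*(10*a/7) = 0)
(40 - 412)*S(5, 5) = (40 - 412)*0 = -372*0 = 0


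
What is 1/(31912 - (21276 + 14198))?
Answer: -1/3562 ≈ -0.00028074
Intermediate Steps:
1/(31912 - (21276 + 14198)) = 1/(31912 - 1*35474) = 1/(31912 - 35474) = 1/(-3562) = -1/3562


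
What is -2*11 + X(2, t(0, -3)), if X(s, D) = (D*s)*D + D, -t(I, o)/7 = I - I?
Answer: -22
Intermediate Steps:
t(I, o) = 0 (t(I, o) = -7*(I - I) = -7*0 = 0)
X(s, D) = D + s*D**2 (X(s, D) = s*D**2 + D = D + s*D**2)
-2*11 + X(2, t(0, -3)) = -2*11 + 0*(1 + 0*2) = -22 + 0*(1 + 0) = -22 + 0*1 = -22 + 0 = -22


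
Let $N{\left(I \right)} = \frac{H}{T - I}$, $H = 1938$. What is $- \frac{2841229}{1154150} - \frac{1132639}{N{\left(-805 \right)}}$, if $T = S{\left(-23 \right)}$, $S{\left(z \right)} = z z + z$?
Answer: $- \frac{7516627136084}{9810275} \approx -7.662 \cdot 10^{5}$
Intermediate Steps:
$S{\left(z \right)} = z + z^{2}$ ($S{\left(z \right)} = z^{2} + z = z + z^{2}$)
$T = 506$ ($T = - 23 \left(1 - 23\right) = \left(-23\right) \left(-22\right) = 506$)
$N{\left(I \right)} = \frac{1938}{506 - I}$
$- \frac{2841229}{1154150} - \frac{1132639}{N{\left(-805 \right)}} = - \frac{2841229}{1154150} - \frac{1132639}{\left(-1938\right) \frac{1}{-506 - 805}} = \left(-2841229\right) \frac{1}{1154150} - \frac{1132639}{\left(-1938\right) \frac{1}{-1311}} = - \frac{2841229}{1154150} - \frac{1132639}{\left(-1938\right) \left(- \frac{1}{1311}\right)} = - \frac{2841229}{1154150} - \frac{1132639}{\frac{34}{23}} = - \frac{2841229}{1154150} - \frac{26050697}{34} = - \frac{7516627136084}{9810275}$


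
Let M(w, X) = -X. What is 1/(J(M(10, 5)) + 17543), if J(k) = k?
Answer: 1/17538 ≈ 5.7019e-5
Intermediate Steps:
1/(J(M(10, 5)) + 17543) = 1/(-1*5 + 17543) = 1/(-5 + 17543) = 1/17538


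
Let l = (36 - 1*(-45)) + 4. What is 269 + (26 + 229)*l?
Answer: 21944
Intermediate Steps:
l = 85 (l = (36 + 45) + 4 = 81 + 4 = 85)
269 + (26 + 229)*l = 269 + (26 + 229)*85 = 269 + 255*85 = 269 + 21675 = 21944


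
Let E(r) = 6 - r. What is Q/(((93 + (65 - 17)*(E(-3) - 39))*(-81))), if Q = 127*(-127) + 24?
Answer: -16105/109107 ≈ -0.14761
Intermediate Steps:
Q = -16105 (Q = -16129 + 24 = -16105)
Q/(((93 + (65 - 17)*(E(-3) - 39))*(-81))) = -16105*(-1/(81*(93 + (65 - 17)*((6 - 1*(-3)) - 39)))) = -16105*(-1/(81*(93 + 48*((6 + 3) - 39)))) = -16105*(-1/(81*(93 + 48*(9 - 39)))) = -16105*(-1/(81*(93 + 48*(-30)))) = -16105*(-1/(81*(93 - 1440))) = -16105/((-1347*(-81))) = -16105/109107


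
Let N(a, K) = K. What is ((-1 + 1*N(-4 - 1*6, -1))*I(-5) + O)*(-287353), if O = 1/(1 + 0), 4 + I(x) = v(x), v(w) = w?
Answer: -5459707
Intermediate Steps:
I(x) = -4 + x
O = 1 (O = 1/1 = 1)
((-1 + 1*N(-4 - 1*6, -1))*I(-5) + O)*(-287353) = ((-1 + 1*(-1))*(-4 - 5) + 1)*(-287353) = ((-1 - 1)*(-9) + 1)*(-287353) = (-2*(-9) + 1)*(-287353) = (18 + 1)*(-287353) = 19*(-287353) = -5459707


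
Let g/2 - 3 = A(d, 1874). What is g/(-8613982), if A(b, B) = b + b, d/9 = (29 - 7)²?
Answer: -8715/4306991 ≈ -0.0020235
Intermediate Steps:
d = 4356 (d = 9*(29 - 7)² = 9*22² = 9*484 = 4356)
A(b, B) = 2*b
g = 17430 (g = 6 + 2*(2*4356) = 6 + 2*8712 = 6 + 17424 = 17430)
g/(-8613982) = 17430/(-8613982) = 17430*(-1/8613982) = -8715/4306991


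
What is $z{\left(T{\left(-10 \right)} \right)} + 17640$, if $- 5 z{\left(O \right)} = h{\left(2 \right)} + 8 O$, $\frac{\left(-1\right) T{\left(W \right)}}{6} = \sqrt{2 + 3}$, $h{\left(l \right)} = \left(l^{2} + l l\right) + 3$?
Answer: $\frac{88189}{5} + \frac{48 \sqrt{5}}{5} \approx 17659.0$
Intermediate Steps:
$h{\left(l \right)} = 3 + 2 l^{2}$ ($h{\left(l \right)} = \left(l^{2} + l^{2}\right) + 3 = 2 l^{2} + 3 = 3 + 2 l^{2}$)
$T{\left(W \right)} = - 6 \sqrt{5}$ ($T{\left(W \right)} = - 6 \sqrt{2 + 3} = - 6 \sqrt{5}$)
$z{\left(O \right)} = - \frac{11}{5} - \frac{8 O}{5}$ ($z{\left(O \right)} = - \frac{\left(3 + 2 \cdot 2^{2}\right) + 8 O}{5} = - \frac{\left(3 + 2 \cdot 4\right) + 8 O}{5} = - \frac{\left(3 + 8\right) + 8 O}{5} = - \frac{11 + 8 O}{5} = - \frac{11}{5} - \frac{8 O}{5}$)
$z{\left(T{\left(-10 \right)} \right)} + 17640 = \left(- \frac{11}{5} - \frac{8 \left(- 6 \sqrt{5}\right)}{5}\right) + 17640 = \left(- \frac{11}{5} + \frac{48 \sqrt{5}}{5}\right) + 17640 = \frac{88189}{5} + \frac{48 \sqrt{5}}{5}$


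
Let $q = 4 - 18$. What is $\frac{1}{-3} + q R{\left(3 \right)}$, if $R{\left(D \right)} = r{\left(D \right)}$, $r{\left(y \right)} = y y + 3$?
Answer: $- \frac{505}{3} \approx -168.33$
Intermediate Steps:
$q = -14$ ($q = 4 - 18 = -14$)
$r{\left(y \right)} = 3 + y^{2}$ ($r{\left(y \right)} = y^{2} + 3 = 3 + y^{2}$)
$R{\left(D \right)} = 3 + D^{2}$
$\frac{1}{-3} + q R{\left(3 \right)} = \frac{1}{-3} - 14 \left(3 + 3^{2}\right) = - \frac{1}{3} - 14 \left(3 + 9\right) = - \frac{1}{3} - 168 = - \frac{505}{3}$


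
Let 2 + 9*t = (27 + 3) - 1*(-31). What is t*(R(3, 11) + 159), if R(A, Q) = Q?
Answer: 10030/9 ≈ 1114.4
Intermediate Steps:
t = 59/9 (t = -2/9 + ((27 + 3) - 1*(-31))/9 = -2/9 + (30 + 31)/9 = -2/9 + (⅑)*61 = -2/9 + 61/9 = 59/9 ≈ 6.5556)
t*(R(3, 11) + 159) = 59*(11 + 159)/9 = (59/9)*170 = 10030/9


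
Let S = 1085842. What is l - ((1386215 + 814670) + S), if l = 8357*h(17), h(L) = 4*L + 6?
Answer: -2668309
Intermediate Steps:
h(L) = 6 + 4*L
l = 618418 (l = 8357*(6 + 4*17) = 8357*(6 + 68) = 8357*74 = 618418)
l - ((1386215 + 814670) + S) = 618418 - ((1386215 + 814670) + 1085842) = 618418 - (2200885 + 1085842) = 618418 - 1*3286727 = 618418 - 3286727 = -2668309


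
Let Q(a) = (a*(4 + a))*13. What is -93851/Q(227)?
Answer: -93851/681681 ≈ -0.13768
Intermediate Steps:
Q(a) = 13*a*(4 + a)
-93851/Q(227) = -93851*1/(2951*(4 + 227)) = -93851/(13*227*231) = -93851/681681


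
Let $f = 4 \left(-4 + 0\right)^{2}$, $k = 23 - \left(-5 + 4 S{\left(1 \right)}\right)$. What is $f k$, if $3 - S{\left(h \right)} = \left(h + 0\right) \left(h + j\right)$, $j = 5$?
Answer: $2560$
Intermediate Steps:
$S{\left(h \right)} = 3 - h \left(5 + h\right)$ ($S{\left(h \right)} = 3 - \left(h + 0\right) \left(h + 5\right) = 3 - h \left(5 + h\right)$)
$k = 40$ ($k = 23 - \left(-5 + 4 \left(3 - 1^{2} - 5\right)\right) = 23 - \left(-5 + 4 \left(3 - 1 - 5\right)\right) = 23 - \left(-5 + 4 \left(-3\right)\right) = 23 - \left(-5 - 12\right) = 23 - -17 = 23 + 17 = 40$)
$f = 64$ ($f = 4 \left(-4\right)^{2} = 4 \cdot 16 = 64$)
$f k = 64 \cdot 40 = 2560$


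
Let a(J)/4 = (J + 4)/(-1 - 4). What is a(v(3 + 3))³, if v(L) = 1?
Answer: -64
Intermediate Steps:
a(J) = -16/5 - 4*J/5 (a(J) = 4*((J + 4)/(-1 - 4)) = 4*((4 + J)/(-5)) = 4*((4 + J)*(-⅕)) = 4*(-⅘ - J/5) = -16/5 - 4*J/5)
a(v(3 + 3))³ = (-16/5 - ⅘*1)³ = (-16/5 - ⅘)³ = (-4)³ = -64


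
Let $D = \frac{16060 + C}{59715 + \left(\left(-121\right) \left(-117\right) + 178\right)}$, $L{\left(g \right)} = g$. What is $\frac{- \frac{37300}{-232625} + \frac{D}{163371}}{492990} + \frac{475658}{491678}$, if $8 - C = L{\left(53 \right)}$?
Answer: $\frac{527933796367325688764813}{545714243974646981477100} \approx 0.96742$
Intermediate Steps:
$C = -45$ ($C = 8 - 53 = -45$)
$D = \frac{3203}{14810}$ ($D = \frac{16060 - 45}{59715 + \left(\left(-121\right) \left(-117\right) + 178\right)} = \frac{16015}{59715 + \left(14157 + 178\right)} = \frac{16015}{59715 + 14335} = \frac{16015}{74050} = 16015 \cdot \frac{1}{74050} = \frac{3203}{14810} \approx 0.21627$)
$\frac{- \frac{37300}{-232625} + \frac{D}{163371}}{492990} + \frac{475658}{491678} = \frac{- \frac{37300}{-232625} + \frac{3203}{14810 \cdot 163371}}{492990} + \frac{475658}{491678} = \left(\left(-37300\right) \left(- \frac{1}{232625}\right) + \frac{3203}{14810} \cdot \frac{1}{163371}\right) \frac{1}{492990} + 475658 \cdot \frac{1}{491678} = \left(\frac{1492}{9305} + \frac{3203}{2419524510}\right) \frac{1}{492990} + \frac{237829}{245839} = \frac{721992074567}{4502735113110} \cdot \frac{1}{492990} + \frac{237829}{245839} = \frac{721992074567}{2219803383412098900} + \frac{237829}{245839} = \frac{527933796367325688764813}{545714243974646981477100}$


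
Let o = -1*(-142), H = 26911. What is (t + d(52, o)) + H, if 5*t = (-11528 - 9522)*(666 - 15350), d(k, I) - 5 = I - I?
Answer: 61846556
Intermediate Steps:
o = 142
d(k, I) = 5 (d(k, I) = 5 + (I - I) = 5 + 0 = 5)
t = 61819640 (t = ((-11528 - 9522)*(666 - 15350))/5 = (-21050*(-14684))/5 = (⅕)*309098200 = 61819640)
(t + d(52, o)) + H = (61819640 + 5) + 26911 = 61819645 + 26911 = 61846556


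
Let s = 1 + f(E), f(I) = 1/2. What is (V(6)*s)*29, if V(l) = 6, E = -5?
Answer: 261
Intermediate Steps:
f(I) = 1/2
s = 3/2 (s = 1 + 1/2 = 3/2 ≈ 1.5000)
(V(6)*s)*29 = (6*(3/2))*29 = 9*29 = 261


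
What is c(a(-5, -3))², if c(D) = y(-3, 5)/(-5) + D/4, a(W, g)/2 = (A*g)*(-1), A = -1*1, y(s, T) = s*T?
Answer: 9/4 ≈ 2.2500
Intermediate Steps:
y(s, T) = T*s
A = -1
a(W, g) = 2*g (a(W, g) = 2*(-g*(-1)) = 2*g)
c(D) = 3 + D/4 (c(D) = (5*(-3))/(-5) + D/4 = -15*(-⅕) + D*(¼) = 3 + D/4)
c(a(-5, -3))² = (3 + (2*(-3))/4)² = (3 + (¼)*(-6))² = (3 - 3/2)² = (3/2)² = 9/4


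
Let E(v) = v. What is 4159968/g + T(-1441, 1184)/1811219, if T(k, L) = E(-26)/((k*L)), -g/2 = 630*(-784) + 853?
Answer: 3213783725120413583/761837927595013456 ≈ 4.2185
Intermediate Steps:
g = 986134 (g = -2*(630*(-784) + 853) = -2*(-493920 + 853) = -2*(-493067) = 986134)
T(k, L) = -26/(L*k) (T(k, L) = -26*1/(L*k) = -26/(L*k))
4159968/g + T(-1441, 1184)/1811219 = 4159968/986134 - 26/(1184*(-1441))/1811219 = 4159968*(1/986134) - 26*1/1184*(-1/1441)*(1/1811219) = 2079984/493067 + (13/853072)*(1/1811219) = 2079984/493067 + 13/1545100214768 = 3213783725120413583/761837927595013456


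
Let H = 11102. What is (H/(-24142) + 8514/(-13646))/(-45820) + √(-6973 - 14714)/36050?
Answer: 4463036/188687752003 + I*√21687/36050 ≈ 2.3653e-5 + 0.004085*I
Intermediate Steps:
(H/(-24142) + 8514/(-13646))/(-45820) + √(-6973 - 14714)/36050 = (11102/(-24142) + 8514/(-13646))/(-45820) + √(-6973 - 14714)/36050 = (11102*(-1/24142) + 8514*(-1/13646))*(-1/45820) + √(-21687)*(1/36050) = (-5551/12071 - 4257/6823)*(-1/45820) + (I*√21687)*(1/36050) = -89260720/82360433*(-1/45820) + I*√21687/36050 = 4463036/188687752003 + I*√21687/36050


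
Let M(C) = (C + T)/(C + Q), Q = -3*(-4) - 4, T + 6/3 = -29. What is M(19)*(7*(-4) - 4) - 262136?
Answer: -2359096/9 ≈ -2.6212e+5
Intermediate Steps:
T = -31 (T = -2 - 29 = -31)
Q = 8 (Q = 12 - 4 = 8)
M(C) = (-31 + C)/(8 + C) (M(C) = (C - 31)/(C + 8) = (-31 + C)/(8 + C))
M(19)*(7*(-4) - 4) - 262136 = ((-31 + 19)/(8 + 19))*(7*(-4) - 4) - 262136 = (-12/27)*(-28 - 4) - 262136 = ((1/27)*(-12))*(-32) - 262136 = -4/9*(-32) - 262136 = 128/9 - 262136 = -2359096/9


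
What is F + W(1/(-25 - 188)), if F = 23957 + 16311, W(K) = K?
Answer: 8577083/213 ≈ 40268.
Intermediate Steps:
F = 40268
F + W(1/(-25 - 188)) = 40268 + 1/(-25 - 188) = 40268 + 1/(-213) = 40268 - 1/213 = 8577083/213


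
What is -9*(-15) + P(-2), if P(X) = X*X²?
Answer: 127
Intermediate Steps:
P(X) = X³
-9*(-15) + P(-2) = -9*(-15) + (-2)³ = 135 - 8 = 127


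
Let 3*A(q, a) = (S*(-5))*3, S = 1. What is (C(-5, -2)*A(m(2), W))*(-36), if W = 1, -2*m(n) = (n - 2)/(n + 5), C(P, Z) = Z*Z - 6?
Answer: -360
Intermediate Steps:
C(P, Z) = -6 + Z² (C(P, Z) = Z² - 6 = -6 + Z²)
m(n) = -(-2 + n)/(2*(5 + n)) (m(n) = -(n - 2)/(2*(n + 5)) = -(-2 + n)/(2*(5 + n)))
A(q, a) = -5 (A(q, a) = ((1*(-5))*3)/3 = (-5*3)/3 = (⅓)*(-15) = -5)
(C(-5, -2)*A(m(2), W))*(-36) = ((-6 + (-2)²)*(-5))*(-36) = ((-6 + 4)*(-5))*(-36) = -2*(-5)*(-36) = 10*(-36) = -360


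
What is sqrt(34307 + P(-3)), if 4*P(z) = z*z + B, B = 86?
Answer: sqrt(137323)/2 ≈ 185.29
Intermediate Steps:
P(z) = 43/2 + z**2/4 (P(z) = (z*z + 86)/4 = (z**2 + 86)/4 = (86 + z**2)/4 = 43/2 + z**2/4)
sqrt(34307 + P(-3)) = sqrt(34307 + (43/2 + (1/4)*(-3)**2)) = sqrt(34307 + (43/2 + (1/4)*9)) = sqrt(34307 + (43/2 + 9/4)) = sqrt(34307 + 95/4) = sqrt(137323/4) = sqrt(137323)/2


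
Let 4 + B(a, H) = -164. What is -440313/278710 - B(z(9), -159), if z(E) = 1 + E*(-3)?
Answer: 46382967/278710 ≈ 166.42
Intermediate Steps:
z(E) = 1 - 3*E
B(a, H) = -168 (B(a, H) = -4 - 164 = -168)
-440313/278710 - B(z(9), -159) = -440313/278710 - 1*(-168) = -440313*1/278710 + 168 = -440313/278710 + 168 = 46382967/278710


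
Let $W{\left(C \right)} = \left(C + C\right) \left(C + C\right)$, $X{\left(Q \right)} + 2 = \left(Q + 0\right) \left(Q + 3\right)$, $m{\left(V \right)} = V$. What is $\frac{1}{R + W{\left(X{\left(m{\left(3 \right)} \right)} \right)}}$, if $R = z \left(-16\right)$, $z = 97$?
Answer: $- \frac{1}{528} \approx -0.0018939$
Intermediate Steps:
$X{\left(Q \right)} = -2 + Q \left(3 + Q\right)$ ($X{\left(Q \right)} = -2 + \left(Q + 0\right) \left(Q + 3\right) = -2 + Q \left(3 + Q\right)$)
$R = -1552$ ($R = 97 \left(-16\right) = -1552$)
$W{\left(C \right)} = 4 C^{2}$ ($W{\left(C \right)} = 2 C 2 C = 4 C^{2}$)
$\frac{1}{R + W{\left(X{\left(m{\left(3 \right)} \right)} \right)}} = \frac{1}{-1552 + 4 \left(-2 + 3^{2} + 3 \cdot 3\right)^{2}} = \frac{1}{-1552 + 4 \left(-2 + 9 + 9\right)^{2}} = \frac{1}{-1552 + 4 \cdot 16^{2}} = \frac{1}{-1552 + 4 \cdot 256} = \frac{1}{-1552 + 1024} = \frac{1}{-528} = - \frac{1}{528}$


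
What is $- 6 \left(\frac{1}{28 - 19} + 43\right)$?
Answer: $- \frac{776}{3} \approx -258.67$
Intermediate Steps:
$- 6 \left(\frac{1}{28 - 19} + 43\right) = - 6 \left(\frac{1}{9} + 43\right) = \left(-6\right) \frac{388}{9} = - \frac{776}{3}$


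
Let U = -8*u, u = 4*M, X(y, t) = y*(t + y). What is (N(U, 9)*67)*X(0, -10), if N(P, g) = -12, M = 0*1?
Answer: 0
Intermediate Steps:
M = 0
u = 0 (u = 4*0 = 0)
U = 0 (U = -8*0 = 0)
(N(U, 9)*67)*X(0, -10) = (-12*67)*(0*(-10 + 0)) = -0*(-10) = -804*0 = 0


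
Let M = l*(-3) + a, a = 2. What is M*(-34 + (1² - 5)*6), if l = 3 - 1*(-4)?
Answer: 1102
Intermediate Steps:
l = 7 (l = 3 + 4 = 7)
M = -19 (M = 7*(-3) + 2 = -21 + 2 = -19)
M*(-34 + (1² - 5)*6) = -19*(-34 + (1² - 5)*6) = -19*(-34 + (1 - 5)*6) = -19*(-34 - 4*6) = -19*(-34 - 24) = -19*(-58) = 1102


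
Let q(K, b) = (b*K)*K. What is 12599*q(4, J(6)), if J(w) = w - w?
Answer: 0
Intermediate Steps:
J(w) = 0
q(K, b) = b*K² (q(K, b) = (K*b)*K = b*K²)
12599*q(4, J(6)) = 12599*(0*4²) = 12599*(0*16) = 12599*0 = 0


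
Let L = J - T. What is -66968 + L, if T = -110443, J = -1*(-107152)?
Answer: 150627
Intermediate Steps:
J = 107152
L = 217595 (L = 107152 - 1*(-110443) = 107152 + 110443 = 217595)
-66968 + L = -66968 + 217595 = 150627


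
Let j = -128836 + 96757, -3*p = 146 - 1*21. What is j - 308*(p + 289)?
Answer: -324773/3 ≈ -1.0826e+5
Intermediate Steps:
p = -125/3 (p = -(146 - 1*21)/3 = -(146 - 21)/3 = -1/3*125 = -125/3 ≈ -41.667)
j = -32079
j - 308*(p + 289) = -32079 - 308*(-125/3 + 289) = -32079 - 308*742/3 = -32079 - 228536/3 = -324773/3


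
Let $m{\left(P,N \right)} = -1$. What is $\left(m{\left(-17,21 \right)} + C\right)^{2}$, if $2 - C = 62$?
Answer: $3721$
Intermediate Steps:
$C = -60$ ($C = 2 - 62 = -60$)
$\left(m{\left(-17,21 \right)} + C\right)^{2} = \left(-1 - 60\right)^{2} = \left(-61\right)^{2} = 3721$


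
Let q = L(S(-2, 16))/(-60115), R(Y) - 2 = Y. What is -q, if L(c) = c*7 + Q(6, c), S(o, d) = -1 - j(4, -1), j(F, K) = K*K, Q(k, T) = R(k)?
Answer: -6/60115 ≈ -9.9809e-5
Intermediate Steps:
R(Y) = 2 + Y
Q(k, T) = 2 + k
j(F, K) = K²
S(o, d) = -2 (S(o, d) = -1 - 1*(-1)² = -1 - 1*1 = -1 - 1 = -2)
L(c) = 8 + 7*c (L(c) = c*7 + (2 + 6) = 7*c + 8 = 8 + 7*c)
q = 6/60115 (q = (8 + 7*(-2))/(-60115) = (8 - 14)*(-1/60115) = -6*(-1/60115) = 6/60115 ≈ 9.9809e-5)
-q = -1*6/60115 = -6/60115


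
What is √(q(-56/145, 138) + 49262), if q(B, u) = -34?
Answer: 2*√12307 ≈ 221.87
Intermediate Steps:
√(q(-56/145, 138) + 49262) = √(-34 + 49262) = √49228 = 2*√12307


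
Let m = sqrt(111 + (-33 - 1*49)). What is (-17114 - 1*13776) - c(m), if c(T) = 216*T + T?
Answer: -30890 - 217*sqrt(29) ≈ -32059.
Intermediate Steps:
m = sqrt(29) (m = sqrt(111 + (-33 - 49)) = sqrt(111 - 82) = sqrt(29) ≈ 5.3852)
c(T) = 217*T
(-17114 - 1*13776) - c(m) = (-17114 - 1*13776) - 217*sqrt(29) = (-17114 - 13776) - 217*sqrt(29) = -30890 - 217*sqrt(29)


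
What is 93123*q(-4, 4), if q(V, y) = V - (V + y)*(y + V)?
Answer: -372492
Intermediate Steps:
q(V, y) = V - (V + y)**2 (q(V, y) = V - (V + y)*(V + y) = V - (V + y)**2)
93123*q(-4, 4) = 93123*(-4 - (-4 + 4)**2) = 93123*(-4 - 1*0**2) = 93123*(-4 - 1*0) = 93123*(-4 + 0) = 93123*(-4) = -372492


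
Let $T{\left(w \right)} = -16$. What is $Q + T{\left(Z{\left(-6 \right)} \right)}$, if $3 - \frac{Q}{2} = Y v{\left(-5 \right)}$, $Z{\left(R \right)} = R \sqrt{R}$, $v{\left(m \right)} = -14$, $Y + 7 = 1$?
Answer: $-178$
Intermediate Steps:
$Y = -6$ ($Y = -7 + 1 = -6$)
$Z{\left(R \right)} = R^{\frac{3}{2}}$
$Q = -162$ ($Q = 6 - 2 \left(\left(-6\right) \left(-14\right)\right) = 6 - 168 = -162$)
$Q + T{\left(Z{\left(-6 \right)} \right)} = -162 - 16 = -178$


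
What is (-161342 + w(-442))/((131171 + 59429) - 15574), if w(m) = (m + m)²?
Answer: 310057/87513 ≈ 3.5430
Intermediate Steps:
w(m) = 4*m² (w(m) = (2*m)² = 4*m²)
(-161342 + w(-442))/((131171 + 59429) - 15574) = (-161342 + 4*(-442)²)/((131171 + 59429) - 15574) = (-161342 + 4*195364)/(190600 - 15574) = (-161342 + 781456)/175026 = 620114*(1/175026) = 310057/87513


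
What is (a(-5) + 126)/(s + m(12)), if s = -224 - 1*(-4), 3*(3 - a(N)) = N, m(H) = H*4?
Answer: -98/129 ≈ -0.75969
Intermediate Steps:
m(H) = 4*H
a(N) = 3 - N/3
s = -220 (s = -224 + 4 = -220)
(a(-5) + 126)/(s + m(12)) = ((3 - ⅓*(-5)) + 126)/(-220 + 4*12) = ((3 + 5/3) + 126)/(-220 + 48) = (14/3 + 126)/(-172) = (392/3)*(-1/172) = -98/129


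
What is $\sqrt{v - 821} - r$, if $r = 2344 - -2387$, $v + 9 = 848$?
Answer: $-4731 + 3 \sqrt{2} \approx -4726.8$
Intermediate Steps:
$v = 839$ ($v = -9 + 848 = 839$)
$r = 4731$ ($r = 2344 + 2387 = 4731$)
$\sqrt{v - 821} - r = \sqrt{839 - 821} - 4731 = \sqrt{18} - 4731 = 3 \sqrt{2} - 4731 = -4731 + 3 \sqrt{2}$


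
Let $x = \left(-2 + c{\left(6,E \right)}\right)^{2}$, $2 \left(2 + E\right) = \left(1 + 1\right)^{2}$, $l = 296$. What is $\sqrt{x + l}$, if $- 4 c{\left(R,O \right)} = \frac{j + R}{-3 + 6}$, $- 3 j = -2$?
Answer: $\frac{13 \sqrt{145}}{9} \approx 17.393$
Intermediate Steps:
$j = \frac{2}{3}$ ($j = \left(- \frac{1}{3}\right) \left(-2\right) = \frac{2}{3} \approx 0.66667$)
$E = 0$ ($E = -2 + \frac{\left(1 + 1\right)^{2}}{2} = -2 + \frac{2^{2}}{2} = -2 + \frac{1}{2} \cdot 4 = -2 + 2 = 0$)
$c{\left(R,O \right)} = - \frac{1}{18} - \frac{R}{12}$ ($c{\left(R,O \right)} = - \frac{\left(\frac{2}{3} + R\right) \frac{1}{-3 + 6}}{4} = - \frac{\left(\frac{2}{3} + R\right) \frac{1}{3}}{4} = - \frac{\frac{2}{9} + \frac{R}{3}}{4} = - \frac{1}{18} - \frac{R}{12}$)
$x = \frac{529}{81}$ ($x = \left(-2 - \frac{5}{9}\right)^{2} = \left(- \frac{23}{9}\right)^{2} = \frac{529}{81} \approx 6.5309$)
$\sqrt{x + l} = \sqrt{\frac{529}{81} + 296} = \sqrt{\frac{24505}{81}} = \frac{13 \sqrt{145}}{9}$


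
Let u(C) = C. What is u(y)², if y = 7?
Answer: 49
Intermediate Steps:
u(y)² = 7² = 49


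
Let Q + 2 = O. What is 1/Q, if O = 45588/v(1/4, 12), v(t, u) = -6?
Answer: -1/7600 ≈ -0.00013158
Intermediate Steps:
O = -7598 (O = 45588/(-6) = 45588*(-⅙) = -7598)
Q = -7600 (Q = -2 - 7598 = -7600)
1/Q = 1/(-7600) = -1/7600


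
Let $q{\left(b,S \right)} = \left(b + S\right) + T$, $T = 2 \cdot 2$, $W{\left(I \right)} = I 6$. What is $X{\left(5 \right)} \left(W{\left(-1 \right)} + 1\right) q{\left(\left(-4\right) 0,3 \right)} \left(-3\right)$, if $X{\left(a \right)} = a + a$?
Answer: $1050$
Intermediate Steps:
$W{\left(I \right)} = 6 I$
$X{\left(a \right)} = 2 a$
$T = 4$
$q{\left(b,S \right)} = 4 + S + b$ ($q{\left(b,S \right)} = \left(b + S\right) + 4 = \left(S + b\right) + 4 = 4 + S + b$)
$X{\left(5 \right)} \left(W{\left(-1 \right)} + 1\right) q{\left(\left(-4\right) 0,3 \right)} \left(-3\right) = 2 \cdot 5 \left(6 \left(-1\right) + 1\right) \left(4 + 3 - 0\right) \left(-3\right) = 10 \left(-6 + 1\right) \left(4 + 3 + 0\right) \left(-3\right) = 10 \left(-5\right) 7 \left(-3\right) = \left(-50\right) 7 \left(-3\right) = \left(-350\right) \left(-3\right) = 1050$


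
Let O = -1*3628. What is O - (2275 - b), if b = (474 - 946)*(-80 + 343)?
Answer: -130039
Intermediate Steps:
O = -3628
b = -124136 (b = -472*263 = -124136)
O - (2275 - b) = -3628 - (2275 - 1*(-124136)) = -3628 - (2275 + 124136) = -3628 - 1*126411 = -3628 - 126411 = -130039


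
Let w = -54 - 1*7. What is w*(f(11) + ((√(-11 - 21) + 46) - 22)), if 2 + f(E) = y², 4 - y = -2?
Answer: -3538 - 244*I*√2 ≈ -3538.0 - 345.07*I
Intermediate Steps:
y = 6 (y = 4 - 1*(-2) = 4 + 2 = 6)
f(E) = 34 (f(E) = -2 + 6² = -2 + 36 = 34)
w = -61 (w = -54 - 7 = -61)
w*(f(11) + ((√(-11 - 21) + 46) - 22)) = -61*(34 + ((√(-11 - 21) + 46) - 22)) = -61*(34 + ((√(-32) + 46) - 22)) = -61*(34 + ((4*I*√2 + 46) - 22)) = -61*(34 + ((46 + 4*I*√2) - 22)) = -61*(34 + (24 + 4*I*√2)) = -61*(58 + 4*I*√2) = -3538 - 244*I*√2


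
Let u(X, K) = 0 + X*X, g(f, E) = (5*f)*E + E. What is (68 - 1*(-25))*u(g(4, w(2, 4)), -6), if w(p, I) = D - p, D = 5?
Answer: 369117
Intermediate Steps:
w(p, I) = 5 - p
g(f, E) = E + 5*E*f (g(f, E) = 5*E*f + E = E + 5*E*f)
u(X, K) = X² (u(X, K) = 0 + X² = X²)
(68 - 1*(-25))*u(g(4, w(2, 4)), -6) = (68 - 1*(-25))*((5 - 1*2)*(1 + 5*4))² = (68 + 25)*((5 - 2)*(1 + 20))² = 93*(3*21)² = 93*63² = 93*3969 = 369117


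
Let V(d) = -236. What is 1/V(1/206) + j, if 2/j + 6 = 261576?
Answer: -130549/30865260 ≈ -0.0042296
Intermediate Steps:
j = 1/130785 (j = 2/(-6 + 261576) = 2/261570 = 2*(1/261570) = 1/130785 ≈ 7.6461e-6)
1/V(1/206) + j = 1/(-236) + 1/130785 = -1/236 + 1/130785 = -130549/30865260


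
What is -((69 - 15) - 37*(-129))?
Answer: -4827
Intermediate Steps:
-((69 - 15) - 37*(-129)) = -(54 + 4773) = -1*4827 = -4827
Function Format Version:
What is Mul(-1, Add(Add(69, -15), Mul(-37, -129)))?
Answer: -4827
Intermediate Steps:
Mul(-1, Add(Add(69, -15), Mul(-37, -129))) = Mul(-1, Add(54, 4773)) = Mul(-1, 4827) = -4827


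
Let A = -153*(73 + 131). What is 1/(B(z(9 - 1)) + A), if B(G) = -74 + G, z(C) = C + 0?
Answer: -1/31278 ≈ -3.1971e-5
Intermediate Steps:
z(C) = C
A = -31212 (A = -153*204 = -31212)
1/(B(z(9 - 1)) + A) = 1/((-74 + (9 - 1)) - 31212) = 1/((-74 + 8) - 31212) = 1/(-66 - 31212) = 1/(-31278) = -1/31278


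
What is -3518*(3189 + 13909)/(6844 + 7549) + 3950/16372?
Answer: -492365727929/117821098 ≈ -4178.9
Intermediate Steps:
-3518*(3189 + 13909)/(6844 + 7549) + 3950/16372 = -3518/(14393/17098) + 3950*(1/16372) = -3518/(14393*(1/17098)) + 1975/8186 = -3518/14393/17098 + 1975/8186 = -3518*17098/14393 + 1975/8186 = -60150764/14393 + 1975/8186 = -492365727929/117821098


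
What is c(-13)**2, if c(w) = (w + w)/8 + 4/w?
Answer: 34225/2704 ≈ 12.657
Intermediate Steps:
c(w) = 4/w + w/4 (c(w) = (2*w)*(1/8) + 4/w = w/4 + 4/w = 4/w + w/4)
c(-13)**2 = (4/(-13) + (1/4)*(-13))**2 = (4*(-1/13) - 13/4)**2 = (-4/13 - 13/4)**2 = (-185/52)**2 = 34225/2704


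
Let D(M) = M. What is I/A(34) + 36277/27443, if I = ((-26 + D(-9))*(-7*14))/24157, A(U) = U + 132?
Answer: 1485379068/1122940117 ≈ 1.3228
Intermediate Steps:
A(U) = 132 + U
I = 70/493 (I = ((-26 - 9)*(-7*14))/24157 = -35*(-98)*(1/24157) = 3430*(1/24157) = 70/493 ≈ 0.14199)
I/A(34) + 36277/27443 = 70/(493*(132 + 34)) + 36277/27443 = (70/493)/166 + 36277*(1/27443) = (70/493)*(1/166) + 36277/27443 = 35/40919 + 36277/27443 = 1485379068/1122940117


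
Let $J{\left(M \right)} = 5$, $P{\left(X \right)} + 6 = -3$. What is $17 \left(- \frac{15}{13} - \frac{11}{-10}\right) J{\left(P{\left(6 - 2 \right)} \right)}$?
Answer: $- \frac{119}{26} \approx -4.5769$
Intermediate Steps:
$P{\left(X \right)} = -9$ ($P{\left(X \right)} = -6 - 3 = -9$)
$17 \left(- \frac{15}{13} - \frac{11}{-10}\right) J{\left(P{\left(6 - 2 \right)} \right)} = 17 \left(- \frac{15}{13} - \frac{11}{-10}\right) 5 = 17 \left(\left(-15\right) \frac{1}{13} - - \frac{11}{10}\right) 5 = 17 \left(- \frac{15}{13} + \frac{11}{10}\right) 5 = 17 \left(- \frac{7}{130}\right) 5 = \left(- \frac{119}{130}\right) 5 = - \frac{119}{26}$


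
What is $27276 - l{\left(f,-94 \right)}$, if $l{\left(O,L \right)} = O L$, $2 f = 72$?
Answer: $30660$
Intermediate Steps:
$f = 36$ ($f = \frac{1}{2} \cdot 72 = 36$)
$l{\left(O,L \right)} = L O$
$27276 - l{\left(f,-94 \right)} = 27276 - \left(-94\right) 36 = 27276 - -3384 = 27276 + 3384 = 30660$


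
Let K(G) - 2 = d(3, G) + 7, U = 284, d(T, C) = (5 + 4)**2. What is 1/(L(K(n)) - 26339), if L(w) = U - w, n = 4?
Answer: -1/26145 ≈ -3.8248e-5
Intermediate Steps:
d(T, C) = 81 (d(T, C) = 9**2 = 81)
K(G) = 90 (K(G) = 2 + (81 + 7) = 2 + 88 = 90)
L(w) = 284 - w
1/(L(K(n)) - 26339) = 1/((284 - 1*90) - 26339) = 1/((284 - 90) - 26339) = 1/(194 - 26339) = 1/(-26145) = -1/26145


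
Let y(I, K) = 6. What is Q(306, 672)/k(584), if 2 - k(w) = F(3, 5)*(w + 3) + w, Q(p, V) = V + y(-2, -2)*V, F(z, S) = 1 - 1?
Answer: -784/97 ≈ -8.0825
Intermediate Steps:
F(z, S) = 0
Q(p, V) = 7*V (Q(p, V) = V + 6*V = 7*V)
k(w) = 2 - w (k(w) = 2 - (0*(w + 3) + w) = 2 - (0*(3 + w) + w) = 2 - (0 + w) = 2 - w)
Q(306, 672)/k(584) = (7*672)/(2 - 1*584) = 4704/(2 - 584) = 4704/(-582) = 4704*(-1/582) = -784/97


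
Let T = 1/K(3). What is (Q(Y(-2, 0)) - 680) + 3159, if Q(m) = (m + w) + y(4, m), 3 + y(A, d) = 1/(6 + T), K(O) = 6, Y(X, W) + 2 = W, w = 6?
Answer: 91766/37 ≈ 2480.2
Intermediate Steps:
Y(X, W) = -2 + W
T = 1/6 ≈ 0.16667
y(A, d) = -105/37 (y(A, d) = -3 + 1/(6 + 1/6) = -3 + 1/(37/6) = -3 + 6/37 = -105/37)
Q(m) = 117/37 + m (Q(m) = (m + 6) - 105/37 = (6 + m) - 105/37 = 117/37 + m)
(Q(Y(-2, 0)) - 680) + 3159 = ((117/37 + (-2 + 0)) - 680) + 3159 = ((117/37 - 2) - 680) + 3159 = (43/37 - 680) + 3159 = -25117/37 + 3159 = 91766/37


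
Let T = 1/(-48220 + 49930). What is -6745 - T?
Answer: -11533951/1710 ≈ -6745.0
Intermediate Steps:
T = 1/1710 ≈ 0.00058480
-6745 - T = -6745 - 1*1/1710 = -6745 - 1/1710 = -11533951/1710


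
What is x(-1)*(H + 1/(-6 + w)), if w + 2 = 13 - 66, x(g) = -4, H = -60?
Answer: 14644/61 ≈ 240.07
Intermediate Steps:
w = -55 (w = -2 + (13 - 66) = -2 - 53 = -55)
x(-1)*(H + 1/(-6 + w)) = -4*(-60 + 1/(-6 - 55)) = -4*(-60 + 1/(-61)) = -4*(-60 - 1/61) = -4*(-3661/61) = 14644/61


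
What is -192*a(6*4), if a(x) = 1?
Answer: -192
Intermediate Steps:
-192*a(6*4) = -192*1 = -192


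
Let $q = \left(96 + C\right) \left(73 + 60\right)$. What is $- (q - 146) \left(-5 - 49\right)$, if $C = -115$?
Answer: $-144342$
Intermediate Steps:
$q = -2527$ ($q = \left(96 - 115\right) \left(73 + 60\right) = \left(-19\right) 133 = -2527$)
$- (q - 146) \left(-5 - 49\right) = - (-2527 - 146) \left(-5 - 49\right) = \left(-1\right) \left(-2673\right) \left(-54\right) = 2673 \left(-54\right) = -144342$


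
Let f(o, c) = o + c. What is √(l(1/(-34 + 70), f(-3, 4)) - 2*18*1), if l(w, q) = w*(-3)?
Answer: I*√1299/6 ≈ 6.0069*I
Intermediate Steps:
f(o, c) = c + o
l(w, q) = -3*w
√(l(1/(-34 + 70), f(-3, 4)) - 2*18*1) = √(-3/(-34 + 70) - 2*18*1) = √(-3/36 - 36*1) = √(-3*1/36 - 36) = √(-1/12 - 36) = √(-433/12) = I*√1299/6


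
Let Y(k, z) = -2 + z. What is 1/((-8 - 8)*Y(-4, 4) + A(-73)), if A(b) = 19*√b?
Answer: -32/27377 - 19*I*√73/27377 ≈ -0.0011689 - 0.0059296*I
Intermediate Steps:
1/((-8 - 8)*Y(-4, 4) + A(-73)) = 1/((-8 - 8)*(-2 + 4) + 19*√(-73)) = 1/(-16*2 + 19*(I*√73)) = 1/(-32 + 19*I*√73)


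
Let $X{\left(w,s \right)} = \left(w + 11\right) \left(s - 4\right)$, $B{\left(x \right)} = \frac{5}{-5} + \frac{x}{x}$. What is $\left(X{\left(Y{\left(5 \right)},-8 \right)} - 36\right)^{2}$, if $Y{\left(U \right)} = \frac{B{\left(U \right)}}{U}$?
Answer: $28224$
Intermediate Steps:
$B{\left(x \right)} = 0$ ($B{\left(x \right)} = 5 \left(- \frac{1}{5}\right) + 1 = -1 + 1 = 0$)
$Y{\left(U \right)} = 0$ ($Y{\left(U \right)} = \frac{0}{U} = 0$)
$X{\left(w,s \right)} = \left(-4 + s\right) \left(11 + w\right)$ ($X{\left(w,s \right)} = \left(11 + w\right) \left(-4 + s\right) = \left(-4 + s\right) \left(11 + w\right)$)
$\left(X{\left(Y{\left(5 \right)},-8 \right)} - 36\right)^{2} = \left(\left(-44 - 0 + 11 \left(-8\right) - 0\right) - 36\right)^{2} = \left(\left(-44 + 0 - 88 + 0\right) - 36\right)^{2} = \left(-132 - 36\right)^{2} = \left(-168\right)^{2} = 28224$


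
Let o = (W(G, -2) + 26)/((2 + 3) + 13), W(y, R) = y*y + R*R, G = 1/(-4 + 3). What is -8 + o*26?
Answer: 331/9 ≈ 36.778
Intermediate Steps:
G = -1 (G = 1/(-1) = -1)
W(y, R) = R**2 + y**2 (W(y, R) = y**2 + R**2 = R**2 + y**2)
o = 31/18 (o = (((-2)**2 + (-1)**2) + 26)/((2 + 3) + 13) = ((4 + 1) + 26)/(5 + 13) = (5 + 26)/18 = 31*(1/18) = 31/18 ≈ 1.7222)
-8 + o*26 = -8 + (31/18)*26 = -8 + 403/9 = 331/9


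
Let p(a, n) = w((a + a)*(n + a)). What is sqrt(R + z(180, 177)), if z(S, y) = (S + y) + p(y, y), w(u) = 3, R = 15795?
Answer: 3*sqrt(1795) ≈ 127.10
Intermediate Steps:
p(a, n) = 3
z(S, y) = 3 + S + y (z(S, y) = (S + y) + 3 = 3 + S + y)
sqrt(R + z(180, 177)) = sqrt(15795 + (3 + 180 + 177)) = sqrt(15795 + 360) = sqrt(16155) = 3*sqrt(1795)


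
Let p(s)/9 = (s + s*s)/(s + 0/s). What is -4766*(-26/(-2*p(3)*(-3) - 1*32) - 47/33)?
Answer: 11326399/1518 ≈ 7461.4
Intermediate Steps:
p(s) = 9*(s + s²)/s (p(s) = 9*((s + s*s)/(s + 0/s)) = 9*((s + s²)/(s + 0)) = 9*((s + s²)/s) = 9*(s + s²)/s)
-4766*(-26/(-2*p(3)*(-3) - 1*32) - 47/33) = -4766*(-26/(-2*(9 + 9*3)*(-3) - 1*32) - 47/33) = -4766*(-26/(-2*(9 + 27)*(-3) - 32) - 47*1/33) = -4766*(-26/(-2*36*(-3) - 32) - 47/33) = -4766*(-26/(-72*(-3) - 32) - 47/33) = -4766*(-26/(216 - 32) - 47/33) = -4766*(-26/184 - 47/33) = -4766*(-26*1/184 - 47/33) = -4766*(-13/92 - 47/33) = -4766*(-4753/3036) = 11326399/1518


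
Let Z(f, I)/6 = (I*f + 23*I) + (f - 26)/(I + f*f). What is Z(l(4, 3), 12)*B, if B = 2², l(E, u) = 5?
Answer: 297864/37 ≈ 8050.4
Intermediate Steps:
Z(f, I) = 138*I + 6*I*f + 6*(-26 + f)/(I + f²) (Z(f, I) = 6*((I*f + 23*I) + (f - 26)/(I + f*f)) = 6*((23*I + I*f) + (-26 + f)/(I + f²)) = 6*(23*I + I*f + (-26 + f)/(I + f²)) = 138*I + 6*I*f + 6*(-26 + f)/(I + f²))
B = 4
Z(l(4, 3), 12)*B = (6*(-26 + 5 + 23*12² + 12*5³ + 5*12² + 23*12*5²)/(12 + 5²))*4 = (6*(-26 + 5 + 23*144 + 12*125 + 5*144 + 23*12*25)/(12 + 25))*4 = (6*(-26 + 5 + 3312 + 1500 + 720 + 6900)/37)*4 = (6*(1/37)*12411)*4 = (74466/37)*4 = 297864/37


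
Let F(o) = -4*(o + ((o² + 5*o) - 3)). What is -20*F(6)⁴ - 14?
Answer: -116055659534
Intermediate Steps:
F(o) = 12 - 24*o - 4*o² (F(o) = -4*(o + (-3 + o² + 5*o)) = -4*(-3 + o² + 6*o) = 12 - 24*o - 4*o²)
-20*F(6)⁴ - 14 = -20*(12 - 24*6 - 4*6²)⁴ - 14 = -20*(12 - 144 - 4*36)⁴ - 14 = -20*(12 - 144 - 144)⁴ - 14 = -20*(-276)⁴ - 14 = -20*5802782976 - 14 = -116055659520 - 14 = -116055659534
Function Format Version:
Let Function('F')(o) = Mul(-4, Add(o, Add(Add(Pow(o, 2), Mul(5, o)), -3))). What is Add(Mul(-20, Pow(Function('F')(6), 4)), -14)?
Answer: -116055659534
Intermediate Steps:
Function('F')(o) = Add(12, Mul(-24, o), Mul(-4, Pow(o, 2))) (Function('F')(o) = Mul(-4, Add(o, Add(-3, Pow(o, 2), Mul(5, o)))) = Mul(-4, Add(-3, Pow(o, 2), Mul(6, o))) = Add(12, Mul(-24, o), Mul(-4, Pow(o, 2))))
Add(Mul(-20, Pow(Function('F')(6), 4)), -14) = Add(Mul(-20, Pow(Add(12, Mul(-24, 6), Mul(-4, Pow(6, 2))), 4)), -14) = Add(Mul(-20, Pow(Add(12, -144, Mul(-4, 36)), 4)), -14) = Add(Mul(-20, Pow(Add(12, -144, -144), 4)), -14) = Add(Mul(-20, Pow(-276, 4)), -14) = Add(Mul(-20, 5802782976), -14) = Add(-116055659520, -14) = -116055659534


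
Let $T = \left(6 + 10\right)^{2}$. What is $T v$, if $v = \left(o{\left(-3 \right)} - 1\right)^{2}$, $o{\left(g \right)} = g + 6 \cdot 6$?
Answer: $262144$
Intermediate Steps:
$o{\left(g \right)} = 36 + g$ ($o{\left(g \right)} = g + 36 = 36 + g$)
$T = 256$ ($T = 16^{2} = 256$)
$v = 1024$ ($v = \left(\left(36 - 3\right) - 1\right)^{2} = \left(33 - 1\right)^{2} = 32^{2} = 1024$)
$T v = 256 \cdot 1024 = 262144$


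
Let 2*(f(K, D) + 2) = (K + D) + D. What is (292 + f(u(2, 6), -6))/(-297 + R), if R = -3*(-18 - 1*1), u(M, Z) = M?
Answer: -19/16 ≈ -1.1875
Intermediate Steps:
R = 57 (R = -3*(-18 - 1) = -3*(-19) = 57)
f(K, D) = -2 + D + K/2 (f(K, D) = -2 + ((K + D) + D)/2 = -2 + ((D + K) + D)/2 = -2 + (K + 2*D)/2 = -2 + (D + K/2) = -2 + D + K/2)
(292 + f(u(2, 6), -6))/(-297 + R) = (292 + (-2 - 6 + (½)*2))/(-297 + 57) = (292 + (-2 - 6 + 1))/(-240) = (292 - 7)*(-1/240) = 285*(-1/240) = -19/16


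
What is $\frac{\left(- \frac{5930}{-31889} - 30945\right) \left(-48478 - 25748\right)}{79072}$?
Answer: $\frac{36623077781775}{1260763504} \approx 29048.0$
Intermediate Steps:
$\frac{\left(- \frac{5930}{-31889} - 30945\right) \left(-48478 - 25748\right)}{79072} = \left(\left(-5930\right) \left(- \frac{1}{31889}\right) - 30945\right) \left(-74226\right) \frac{1}{79072} = \left(\frac{5930}{31889} - 30945\right) \left(-74226\right) \frac{1}{79072} = \left(- \frac{986799175}{31889}\right) \left(-74226\right) \frac{1}{79072} = \frac{73246155563550}{31889} \cdot \frac{1}{79072} = \frac{36623077781775}{1260763504}$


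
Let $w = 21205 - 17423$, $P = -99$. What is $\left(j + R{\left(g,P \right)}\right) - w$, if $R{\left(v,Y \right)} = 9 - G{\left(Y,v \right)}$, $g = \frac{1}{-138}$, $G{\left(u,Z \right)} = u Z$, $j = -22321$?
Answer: $- \frac{1200357}{46} \approx -26095.0$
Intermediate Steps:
$G{\left(u,Z \right)} = Z u$
$g = - \frac{1}{138} \approx -0.0072464$
$R{\left(v,Y \right)} = 9 - Y v$ ($R{\left(v,Y \right)} = 9 - v Y = 9 - Y v$)
$w = 3782$
$\left(j + R{\left(g,P \right)}\right) - w = \left(-22321 + \left(9 - \left(-99\right) \left(- \frac{1}{138}\right)\right)\right) - 3782 = \left(-22321 + \left(9 - \frac{33}{46}\right)\right) - 3782 = \left(-22321 + \frac{381}{46}\right) - 3782 = - \frac{1026385}{46} - 3782 = - \frac{1200357}{46}$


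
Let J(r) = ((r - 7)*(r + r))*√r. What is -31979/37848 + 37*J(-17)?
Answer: -31979/37848 + 30192*I*√17 ≈ -0.84493 + 1.2448e+5*I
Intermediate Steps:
J(r) = 2*r^(3/2)*(-7 + r) (J(r) = ((-7 + r)*(2*r))*√r = (2*r*(-7 + r))*√r = 2*r^(3/2)*(-7 + r))
-31979/37848 + 37*J(-17) = -31979/37848 + 37*(2*(-17)^(3/2)*(-7 - 17)) = -31979*1/37848 + 37*(2*(-17*I*√17)*(-24)) = -31979/37848 + 37*(816*I*√17) = -31979/37848 + 30192*I*√17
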